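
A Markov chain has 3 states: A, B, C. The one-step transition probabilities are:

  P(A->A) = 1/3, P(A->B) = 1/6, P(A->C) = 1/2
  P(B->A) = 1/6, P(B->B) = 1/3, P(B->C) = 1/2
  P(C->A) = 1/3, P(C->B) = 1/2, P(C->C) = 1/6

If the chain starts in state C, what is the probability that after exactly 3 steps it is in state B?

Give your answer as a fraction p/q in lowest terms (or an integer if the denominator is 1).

Computing P^3 by repeated multiplication:
P^1 =
  A: [1/3, 1/6, 1/2]
  B: [1/6, 1/3, 1/2]
  C: [1/3, 1/2, 1/6]
P^2 =
  A: [11/36, 13/36, 1/3]
  B: [5/18, 7/18, 1/3]
  C: [1/4, 11/36, 4/9]
P^3 =
  A: [59/216, 73/216, 7/18]
  B: [29/108, 37/108, 7/18]
  C: [61/216, 79/216, 19/54]

(P^3)[C -> B] = 79/216

Answer: 79/216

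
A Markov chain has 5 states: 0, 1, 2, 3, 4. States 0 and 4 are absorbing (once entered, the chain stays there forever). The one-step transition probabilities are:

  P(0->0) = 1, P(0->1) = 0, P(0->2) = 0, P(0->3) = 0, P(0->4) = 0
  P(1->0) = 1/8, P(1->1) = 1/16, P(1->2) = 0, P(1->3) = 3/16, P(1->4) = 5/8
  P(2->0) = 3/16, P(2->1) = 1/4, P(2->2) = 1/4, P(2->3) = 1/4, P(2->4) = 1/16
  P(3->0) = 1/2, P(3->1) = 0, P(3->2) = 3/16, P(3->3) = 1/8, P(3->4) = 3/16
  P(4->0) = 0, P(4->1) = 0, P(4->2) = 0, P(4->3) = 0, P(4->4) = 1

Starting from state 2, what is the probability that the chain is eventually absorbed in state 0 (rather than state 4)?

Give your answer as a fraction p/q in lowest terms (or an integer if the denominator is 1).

Let a_i = P(absorbed in 0 | start in state i).
Boundary conditions: a_0 = 1, a_4 = 0.
For each transient state i, a_i = sum_j P(i->j) * a_j:
  a_1 = 1/8*a_0 + 1/16*a_1 + 0*a_2 + 3/16*a_3 + 5/8*a_4
  a_2 = 3/16*a_0 + 1/4*a_1 + 1/4*a_2 + 1/4*a_3 + 1/16*a_4
  a_3 = 1/2*a_0 + 0*a_1 + 3/16*a_2 + 1/8*a_3 + 3/16*a_4

Substituting a_0 = 1 and a_4 = 0, rearrange to (I - Q) a = r where r[i] = P(i -> 0):
  [15/16, 0, -3/16] . (a_1, a_2, a_3) = 1/8
  [-1/4, 3/4, -1/4] . (a_1, a_2, a_3) = 3/16
  [0, -3/16, 7/8] . (a_1, a_2, a_3) = 1/2

Solving yields:
  a_1 = 209/768
  a_2 = 659/1152
  a_3 = 533/768

Starting state is 2, so the absorption probability is a_2 = 659/1152.

Answer: 659/1152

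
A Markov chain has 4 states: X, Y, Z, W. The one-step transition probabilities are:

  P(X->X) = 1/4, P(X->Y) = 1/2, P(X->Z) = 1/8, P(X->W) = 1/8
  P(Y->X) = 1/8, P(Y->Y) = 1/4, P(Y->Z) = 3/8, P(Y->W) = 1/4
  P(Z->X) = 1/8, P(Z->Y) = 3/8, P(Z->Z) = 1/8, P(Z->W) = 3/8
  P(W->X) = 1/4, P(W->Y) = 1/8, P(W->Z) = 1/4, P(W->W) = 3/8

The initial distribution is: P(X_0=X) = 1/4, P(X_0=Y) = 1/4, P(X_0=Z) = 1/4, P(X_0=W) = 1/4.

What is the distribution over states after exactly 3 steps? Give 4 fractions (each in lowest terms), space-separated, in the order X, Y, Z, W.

Propagating the distribution step by step (d_{t+1} = d_t * P):
d_0 = (X=1/4, Y=1/4, Z=1/4, W=1/4)
  d_1[X] = 1/4*1/4 + 1/4*1/8 + 1/4*1/8 + 1/4*1/4 = 3/16
  d_1[Y] = 1/4*1/2 + 1/4*1/4 + 1/4*3/8 + 1/4*1/8 = 5/16
  d_1[Z] = 1/4*1/8 + 1/4*3/8 + 1/4*1/8 + 1/4*1/4 = 7/32
  d_1[W] = 1/4*1/8 + 1/4*1/4 + 1/4*3/8 + 1/4*3/8 = 9/32
d_1 = (X=3/16, Y=5/16, Z=7/32, W=9/32)
  d_2[X] = 3/16*1/4 + 5/16*1/8 + 7/32*1/8 + 9/32*1/4 = 47/256
  d_2[Y] = 3/16*1/2 + 5/16*1/4 + 7/32*3/8 + 9/32*1/8 = 37/128
  d_2[Z] = 3/16*1/8 + 5/16*3/8 + 7/32*1/8 + 9/32*1/4 = 61/256
  d_2[W] = 3/16*1/8 + 5/16*1/4 + 7/32*3/8 + 9/32*3/8 = 37/128
d_2 = (X=47/256, Y=37/128, Z=61/256, W=37/128)
  d_3[X] = 47/256*1/4 + 37/128*1/8 + 61/256*1/8 + 37/128*1/4 = 377/2048
  d_3[Y] = 47/256*1/2 + 37/128*1/4 + 61/256*3/8 + 37/128*1/8 = 593/2048
  d_3[Z] = 47/256*1/8 + 37/128*3/8 + 61/256*1/8 + 37/128*1/4 = 239/1024
  d_3[W] = 47/256*1/8 + 37/128*1/4 + 61/256*3/8 + 37/128*3/8 = 75/256
d_3 = (X=377/2048, Y=593/2048, Z=239/1024, W=75/256)

Answer: 377/2048 593/2048 239/1024 75/256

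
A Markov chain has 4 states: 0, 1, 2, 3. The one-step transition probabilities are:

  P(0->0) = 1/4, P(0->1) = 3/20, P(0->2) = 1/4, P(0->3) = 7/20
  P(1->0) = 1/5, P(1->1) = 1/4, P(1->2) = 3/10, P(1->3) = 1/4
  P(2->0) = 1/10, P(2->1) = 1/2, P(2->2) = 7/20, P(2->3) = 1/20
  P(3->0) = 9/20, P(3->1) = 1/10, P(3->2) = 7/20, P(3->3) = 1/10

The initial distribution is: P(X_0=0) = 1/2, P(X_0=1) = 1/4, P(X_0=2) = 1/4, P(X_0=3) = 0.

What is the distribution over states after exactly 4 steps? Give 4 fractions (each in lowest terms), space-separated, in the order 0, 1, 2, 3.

Propagating the distribution step by step (d_{t+1} = d_t * P):
d_0 = (0=1/2, 1=1/4, 2=1/4, 3=0)
  d_1[0] = 1/2*1/4 + 1/4*1/5 + 1/4*1/10 + 0*9/20 = 1/5
  d_1[1] = 1/2*3/20 + 1/4*1/4 + 1/4*1/2 + 0*1/10 = 21/80
  d_1[2] = 1/2*1/4 + 1/4*3/10 + 1/4*7/20 + 0*7/20 = 23/80
  d_1[3] = 1/2*7/20 + 1/4*1/4 + 1/4*1/20 + 0*1/10 = 1/4
d_1 = (0=1/5, 1=21/80, 2=23/80, 3=1/4)
  d_2[0] = 1/5*1/4 + 21/80*1/5 + 23/80*1/10 + 1/4*9/20 = 39/160
  d_2[1] = 1/5*3/20 + 21/80*1/4 + 23/80*1/2 + 1/4*1/10 = 423/1600
  d_2[2] = 1/5*1/4 + 21/80*3/10 + 23/80*7/20 + 1/4*7/20 = 507/1600
  d_2[3] = 1/5*7/20 + 21/80*1/4 + 23/80*1/20 + 1/4*1/10 = 7/40
d_2 = (0=39/160, 1=423/1600, 2=507/1600, 3=7/40)
  d_3[0] = 39/160*1/4 + 423/1600*1/5 + 507/1600*1/10 + 7/40*9/20 = 897/4000
  d_3[1] = 39/160*3/20 + 423/1600*1/4 + 507/1600*1/2 + 7/40*1/10 = 1783/6400
  d_3[2] = 39/160*1/4 + 423/1600*3/10 + 507/1600*7/20 + 7/40*7/20 = 9997/32000
  d_3[3] = 39/160*7/20 + 423/1600*1/4 + 507/1600*1/20 + 7/40*1/10 = 739/4000
d_3 = (0=897/4000, 1=1783/6400, 2=9997/32000, 3=739/4000)
  d_4[0] = 897/4000*1/4 + 1783/6400*1/5 + 9997/32000*1/10 + 739/4000*9/20 = 72371/320000
  d_4[1] = 897/4000*3/20 + 1783/6400*1/4 + 9997/32000*1/2 + 739/4000*1/10 = 177897/640000
  d_4[2] = 897/4000*1/4 + 1783/6400*3/10 + 9997/32000*7/20 + 739/4000*7/20 = 200733/640000
  d_4[3] = 897/4000*7/20 + 1783/6400*1/4 + 9997/32000*1/20 + 739/4000*1/10 = 29157/160000
d_4 = (0=72371/320000, 1=177897/640000, 2=200733/640000, 3=29157/160000)

Answer: 72371/320000 177897/640000 200733/640000 29157/160000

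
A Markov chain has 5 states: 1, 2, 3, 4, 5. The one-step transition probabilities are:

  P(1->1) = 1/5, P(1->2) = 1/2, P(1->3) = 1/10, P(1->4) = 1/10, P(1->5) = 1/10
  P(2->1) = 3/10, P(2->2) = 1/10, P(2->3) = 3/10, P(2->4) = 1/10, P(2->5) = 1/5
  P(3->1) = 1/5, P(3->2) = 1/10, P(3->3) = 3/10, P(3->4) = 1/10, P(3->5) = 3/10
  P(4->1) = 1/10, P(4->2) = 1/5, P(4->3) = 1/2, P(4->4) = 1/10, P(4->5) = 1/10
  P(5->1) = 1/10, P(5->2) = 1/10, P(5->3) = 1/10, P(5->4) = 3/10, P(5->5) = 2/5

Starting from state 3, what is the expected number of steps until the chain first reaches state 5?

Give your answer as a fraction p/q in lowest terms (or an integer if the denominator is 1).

Answer: 32/7

Derivation:
Let h_i = expected steps to first reach 5 from state i.
Boundary: h_5 = 0.
First-step equations for the other states:
  h_1 = 1 + 1/5*h_1 + 1/2*h_2 + 1/10*h_3 + 1/10*h_4 + 1/10*h_5
  h_2 = 1 + 3/10*h_1 + 1/10*h_2 + 3/10*h_3 + 1/10*h_4 + 1/5*h_5
  h_3 = 1 + 1/5*h_1 + 1/10*h_2 + 3/10*h_3 + 1/10*h_4 + 3/10*h_5
  h_4 = 1 + 1/10*h_1 + 1/5*h_2 + 1/2*h_3 + 1/10*h_4 + 1/10*h_5

Substituting h_5 = 0 and rearranging gives the linear system (I - Q) h = 1:
  [4/5, -1/2, -1/10, -1/10] . (h_1, h_2, h_3, h_4) = 1
  [-3/10, 9/10, -3/10, -1/10] . (h_1, h_2, h_3, h_4) = 1
  [-1/5, -1/10, 7/10, -1/10] . (h_1, h_2, h_3, h_4) = 1
  [-1/10, -1/5, -1/2, 9/10] . (h_1, h_2, h_3, h_4) = 1

Solving yields:
  h_1 = 40/7
  h_2 = 36/7
  h_3 = 32/7
  h_4 = 38/7

Starting state is 3, so the expected hitting time is h_3 = 32/7.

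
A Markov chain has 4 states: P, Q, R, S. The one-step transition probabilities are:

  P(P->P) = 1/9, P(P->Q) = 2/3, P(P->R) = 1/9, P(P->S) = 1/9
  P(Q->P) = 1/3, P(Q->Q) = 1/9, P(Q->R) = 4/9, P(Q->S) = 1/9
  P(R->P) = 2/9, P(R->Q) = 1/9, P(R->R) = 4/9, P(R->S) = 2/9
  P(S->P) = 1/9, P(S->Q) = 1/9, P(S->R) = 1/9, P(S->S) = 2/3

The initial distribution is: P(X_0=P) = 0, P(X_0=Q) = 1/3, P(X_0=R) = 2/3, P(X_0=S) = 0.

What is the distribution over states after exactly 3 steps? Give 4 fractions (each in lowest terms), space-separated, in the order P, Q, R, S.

Answer: 439/2187 52/243 215/729 635/2187

Derivation:
Propagating the distribution step by step (d_{t+1} = d_t * P):
d_0 = (P=0, Q=1/3, R=2/3, S=0)
  d_1[P] = 0*1/9 + 1/3*1/3 + 2/3*2/9 + 0*1/9 = 7/27
  d_1[Q] = 0*2/3 + 1/3*1/9 + 2/3*1/9 + 0*1/9 = 1/9
  d_1[R] = 0*1/9 + 1/3*4/9 + 2/3*4/9 + 0*1/9 = 4/9
  d_1[S] = 0*1/9 + 1/3*1/9 + 2/3*2/9 + 0*2/3 = 5/27
d_1 = (P=7/27, Q=1/9, R=4/9, S=5/27)
  d_2[P] = 7/27*1/9 + 1/9*1/3 + 4/9*2/9 + 5/27*1/9 = 5/27
  d_2[Q] = 7/27*2/3 + 1/9*1/9 + 4/9*1/9 + 5/27*1/9 = 62/243
  d_2[R] = 7/27*1/9 + 1/9*4/9 + 4/9*4/9 + 5/27*1/9 = 8/27
  d_2[S] = 7/27*1/9 + 1/9*1/9 + 4/9*2/9 + 5/27*2/3 = 64/243
d_2 = (P=5/27, Q=62/243, R=8/27, S=64/243)
  d_3[P] = 5/27*1/9 + 62/243*1/3 + 8/27*2/9 + 64/243*1/9 = 439/2187
  d_3[Q] = 5/27*2/3 + 62/243*1/9 + 8/27*1/9 + 64/243*1/9 = 52/243
  d_3[R] = 5/27*1/9 + 62/243*4/9 + 8/27*4/9 + 64/243*1/9 = 215/729
  d_3[S] = 5/27*1/9 + 62/243*1/9 + 8/27*2/9 + 64/243*2/3 = 635/2187
d_3 = (P=439/2187, Q=52/243, R=215/729, S=635/2187)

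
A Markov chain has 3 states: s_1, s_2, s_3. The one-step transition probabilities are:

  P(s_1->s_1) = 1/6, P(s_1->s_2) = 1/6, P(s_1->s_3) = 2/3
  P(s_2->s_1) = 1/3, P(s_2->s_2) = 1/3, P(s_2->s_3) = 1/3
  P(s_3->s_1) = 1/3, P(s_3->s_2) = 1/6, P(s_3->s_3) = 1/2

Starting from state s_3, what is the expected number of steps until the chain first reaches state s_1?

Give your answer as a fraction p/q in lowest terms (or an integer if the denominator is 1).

Let h_i = expected steps to first reach s_1 from state i.
Boundary: h_s_1 = 0.
First-step equations for the other states:
  h_s_2 = 1 + 1/3*h_s_1 + 1/3*h_s_2 + 1/3*h_s_3
  h_s_3 = 1 + 1/3*h_s_1 + 1/6*h_s_2 + 1/2*h_s_3

Substituting h_s_1 = 0 and rearranging gives the linear system (I - Q) h = 1:
  [2/3, -1/3] . (h_s_2, h_s_3) = 1
  [-1/6, 1/2] . (h_s_2, h_s_3) = 1

Solving yields:
  h_s_2 = 3
  h_s_3 = 3

Starting state is s_3, so the expected hitting time is h_s_3 = 3.

Answer: 3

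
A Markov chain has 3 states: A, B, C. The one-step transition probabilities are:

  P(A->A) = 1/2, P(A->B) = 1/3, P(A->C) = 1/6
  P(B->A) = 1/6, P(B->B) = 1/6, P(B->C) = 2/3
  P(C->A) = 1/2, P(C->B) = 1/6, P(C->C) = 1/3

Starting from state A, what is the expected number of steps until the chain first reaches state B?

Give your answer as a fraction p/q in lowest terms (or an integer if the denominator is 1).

Let h_i = expected steps to first reach B from state i.
Boundary: h_B = 0.
First-step equations for the other states:
  h_A = 1 + 1/2*h_A + 1/3*h_B + 1/6*h_C
  h_C = 1 + 1/2*h_A + 1/6*h_B + 1/3*h_C

Substituting h_B = 0 and rearranging gives the linear system (I - Q) h = 1:
  [1/2, -1/6] . (h_A, h_C) = 1
  [-1/2, 2/3] . (h_A, h_C) = 1

Solving yields:
  h_A = 10/3
  h_C = 4

Starting state is A, so the expected hitting time is h_A = 10/3.

Answer: 10/3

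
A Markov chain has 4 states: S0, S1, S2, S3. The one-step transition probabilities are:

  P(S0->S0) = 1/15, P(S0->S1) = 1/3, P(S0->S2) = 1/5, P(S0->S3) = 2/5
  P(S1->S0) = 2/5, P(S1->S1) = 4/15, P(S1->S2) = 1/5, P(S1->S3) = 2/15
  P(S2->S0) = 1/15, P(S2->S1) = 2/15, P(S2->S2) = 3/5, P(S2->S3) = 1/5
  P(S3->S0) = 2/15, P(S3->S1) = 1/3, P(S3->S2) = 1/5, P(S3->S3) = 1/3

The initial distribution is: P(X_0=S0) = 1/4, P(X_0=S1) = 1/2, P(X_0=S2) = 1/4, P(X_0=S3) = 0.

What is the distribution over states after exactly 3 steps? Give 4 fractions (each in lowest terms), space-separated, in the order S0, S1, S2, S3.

Propagating the distribution step by step (d_{t+1} = d_t * P):
d_0 = (S0=1/4, S1=1/2, S2=1/4, S3=0)
  d_1[S0] = 1/4*1/15 + 1/2*2/5 + 1/4*1/15 + 0*2/15 = 7/30
  d_1[S1] = 1/4*1/3 + 1/2*4/15 + 1/4*2/15 + 0*1/3 = 1/4
  d_1[S2] = 1/4*1/5 + 1/2*1/5 + 1/4*3/5 + 0*1/5 = 3/10
  d_1[S3] = 1/4*2/5 + 1/2*2/15 + 1/4*1/5 + 0*1/3 = 13/60
d_1 = (S0=7/30, S1=1/4, S2=3/10, S3=13/60)
  d_2[S0] = 7/30*1/15 + 1/4*2/5 + 3/10*1/15 + 13/60*2/15 = 37/225
  d_2[S1] = 7/30*1/3 + 1/4*4/15 + 3/10*2/15 + 13/60*1/3 = 77/300
  d_2[S2] = 7/30*1/5 + 1/4*1/5 + 3/10*3/5 + 13/60*1/5 = 8/25
  d_2[S3] = 7/30*2/5 + 1/4*2/15 + 3/10*1/5 + 13/60*1/3 = 233/900
d_2 = (S0=37/225, S1=77/300, S2=8/25, S3=233/900)
  d_3[S0] = 37/225*1/15 + 77/300*2/5 + 8/25*1/15 + 233/900*2/15 = 572/3375
  d_3[S1] = 37/225*1/3 + 77/300*4/15 + 8/25*2/15 + 233/900*1/3 = 227/900
  d_3[S2] = 37/225*1/5 + 77/300*1/5 + 8/25*3/5 + 233/900*1/5 = 41/125
  d_3[S3] = 37/225*2/5 + 77/300*2/15 + 8/25*1/5 + 233/900*1/3 = 3379/13500
d_3 = (S0=572/3375, S1=227/900, S2=41/125, S3=3379/13500)

Answer: 572/3375 227/900 41/125 3379/13500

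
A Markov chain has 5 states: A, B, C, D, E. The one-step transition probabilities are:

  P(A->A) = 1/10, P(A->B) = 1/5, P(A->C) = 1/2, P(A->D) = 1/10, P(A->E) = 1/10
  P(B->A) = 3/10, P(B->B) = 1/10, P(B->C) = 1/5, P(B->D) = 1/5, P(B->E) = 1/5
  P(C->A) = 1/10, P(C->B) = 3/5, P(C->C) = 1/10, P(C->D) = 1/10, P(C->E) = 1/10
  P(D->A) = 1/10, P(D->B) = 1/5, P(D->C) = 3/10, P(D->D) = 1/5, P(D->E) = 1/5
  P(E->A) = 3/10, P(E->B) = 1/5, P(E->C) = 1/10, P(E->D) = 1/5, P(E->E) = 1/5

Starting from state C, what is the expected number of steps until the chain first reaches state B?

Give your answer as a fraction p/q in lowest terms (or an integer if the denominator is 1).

Let h_i = expected steps to first reach B from state i.
Boundary: h_B = 0.
First-step equations for the other states:
  h_A = 1 + 1/10*h_A + 1/5*h_B + 1/2*h_C + 1/10*h_D + 1/10*h_E
  h_C = 1 + 1/10*h_A + 3/5*h_B + 1/10*h_C + 1/10*h_D + 1/10*h_E
  h_D = 1 + 1/10*h_A + 1/5*h_B + 3/10*h_C + 1/5*h_D + 1/5*h_E
  h_E = 1 + 3/10*h_A + 1/5*h_B + 1/10*h_C + 1/5*h_D + 1/5*h_E

Substituting h_B = 0 and rearranging gives the linear system (I - Q) h = 1:
  [9/10, -1/2, -1/10, -1/10] . (h_A, h_C, h_D, h_E) = 1
  [-1/10, 9/10, -1/10, -1/10] . (h_A, h_C, h_D, h_E) = 1
  [-1/10, -3/10, 4/5, -1/5] . (h_A, h_C, h_D, h_E) = 1
  [-3/10, -1/10, -1/5, 4/5] . (h_A, h_C, h_D, h_E) = 1

Solving yields:
  h_A = 28/9
  h_C = 20/9
  h_D = 151/45
  h_E = 53/15

Starting state is C, so the expected hitting time is h_C = 20/9.

Answer: 20/9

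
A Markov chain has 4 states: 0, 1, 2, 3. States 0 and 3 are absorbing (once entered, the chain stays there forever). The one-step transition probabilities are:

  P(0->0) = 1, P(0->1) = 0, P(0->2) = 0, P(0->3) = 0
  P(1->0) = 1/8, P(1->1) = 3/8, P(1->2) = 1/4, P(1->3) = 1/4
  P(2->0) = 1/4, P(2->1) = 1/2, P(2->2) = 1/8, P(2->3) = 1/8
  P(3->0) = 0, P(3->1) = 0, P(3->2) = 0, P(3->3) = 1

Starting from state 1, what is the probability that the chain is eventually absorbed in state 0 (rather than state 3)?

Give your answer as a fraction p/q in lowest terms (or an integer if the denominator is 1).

Answer: 11/27

Derivation:
Let a_i = P(absorbed in 0 | start in state i).
Boundary conditions: a_0 = 1, a_3 = 0.
For each transient state i, a_i = sum_j P(i->j) * a_j:
  a_1 = 1/8*a_0 + 3/8*a_1 + 1/4*a_2 + 1/4*a_3
  a_2 = 1/4*a_0 + 1/2*a_1 + 1/8*a_2 + 1/8*a_3

Substituting a_0 = 1 and a_3 = 0, rearrange to (I - Q) a = r where r[i] = P(i -> 0):
  [5/8, -1/4] . (a_1, a_2) = 1/8
  [-1/2, 7/8] . (a_1, a_2) = 1/4

Solving yields:
  a_1 = 11/27
  a_2 = 14/27

Starting state is 1, so the absorption probability is a_1 = 11/27.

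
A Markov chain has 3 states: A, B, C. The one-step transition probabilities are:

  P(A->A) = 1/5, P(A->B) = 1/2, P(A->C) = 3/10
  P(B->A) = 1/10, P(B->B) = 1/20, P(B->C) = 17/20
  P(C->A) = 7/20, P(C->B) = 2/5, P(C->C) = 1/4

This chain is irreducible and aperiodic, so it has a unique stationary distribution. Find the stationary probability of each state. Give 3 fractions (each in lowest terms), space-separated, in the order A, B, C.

The stationary distribution satisfies pi = pi * P, i.e.:
  pi_A = 1/5*pi_A + 1/10*pi_B + 7/20*pi_C
  pi_B = 1/2*pi_A + 1/20*pi_B + 2/5*pi_C
  pi_C = 3/10*pi_A + 17/20*pi_B + 1/4*pi_C
with normalization: pi_A + pi_B + pi_C = 1.

Using the first 2 balance equations plus normalization, the linear system A*pi = b is:
  [-4/5, 1/10, 7/20] . pi = 0
  [1/2, -19/20, 2/5] . pi = 0
  [1, 1, 1] . pi = 1

Solving yields:
  pi_A = 149/631
  pi_B = 198/631
  pi_C = 284/631

Verification (pi * P):
  149/631*1/5 + 198/631*1/10 + 284/631*7/20 = 149/631 = pi_A  (ok)
  149/631*1/2 + 198/631*1/20 + 284/631*2/5 = 198/631 = pi_B  (ok)
  149/631*3/10 + 198/631*17/20 + 284/631*1/4 = 284/631 = pi_C  (ok)

Answer: 149/631 198/631 284/631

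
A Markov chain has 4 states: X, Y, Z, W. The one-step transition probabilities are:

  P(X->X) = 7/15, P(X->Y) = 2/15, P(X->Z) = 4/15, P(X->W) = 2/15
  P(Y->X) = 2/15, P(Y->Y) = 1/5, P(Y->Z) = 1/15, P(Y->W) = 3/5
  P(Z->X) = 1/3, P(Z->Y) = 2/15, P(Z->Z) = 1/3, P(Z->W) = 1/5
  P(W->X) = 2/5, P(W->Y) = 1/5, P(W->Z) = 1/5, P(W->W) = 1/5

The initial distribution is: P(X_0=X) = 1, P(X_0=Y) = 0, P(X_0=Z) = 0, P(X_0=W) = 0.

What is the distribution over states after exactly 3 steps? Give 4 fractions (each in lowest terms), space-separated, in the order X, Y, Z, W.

Propagating the distribution step by step (d_{t+1} = d_t * P):
d_0 = (X=1, Y=0, Z=0, W=0)
  d_1[X] = 1*7/15 + 0*2/15 + 0*1/3 + 0*2/5 = 7/15
  d_1[Y] = 1*2/15 + 0*1/5 + 0*2/15 + 0*1/5 = 2/15
  d_1[Z] = 1*4/15 + 0*1/15 + 0*1/3 + 0*1/5 = 4/15
  d_1[W] = 1*2/15 + 0*3/5 + 0*1/5 + 0*1/5 = 2/15
d_1 = (X=7/15, Y=2/15, Z=4/15, W=2/15)
  d_2[X] = 7/15*7/15 + 2/15*2/15 + 4/15*1/3 + 2/15*2/5 = 17/45
  d_2[Y] = 7/15*2/15 + 2/15*1/5 + 4/15*2/15 + 2/15*1/5 = 34/225
  d_2[Z] = 7/15*4/15 + 2/15*1/15 + 4/15*1/3 + 2/15*1/5 = 56/225
  d_2[W] = 7/15*2/15 + 2/15*3/5 + 4/15*1/5 + 2/15*1/5 = 2/9
d_2 = (X=17/45, Y=34/225, Z=56/225, W=2/9)
  d_3[X] = 17/45*7/15 + 34/225*2/15 + 56/225*1/3 + 2/9*2/5 = 1243/3375
  d_3[Y] = 17/45*2/15 + 34/225*1/5 + 56/225*2/15 + 2/9*1/5 = 178/1125
  d_3[Z] = 17/45*4/15 + 34/225*1/15 + 56/225*1/3 + 2/9*1/5 = 268/1125
  d_3[W] = 17/45*2/15 + 34/225*3/5 + 56/225*1/5 + 2/9*1/5 = 794/3375
d_3 = (X=1243/3375, Y=178/1125, Z=268/1125, W=794/3375)

Answer: 1243/3375 178/1125 268/1125 794/3375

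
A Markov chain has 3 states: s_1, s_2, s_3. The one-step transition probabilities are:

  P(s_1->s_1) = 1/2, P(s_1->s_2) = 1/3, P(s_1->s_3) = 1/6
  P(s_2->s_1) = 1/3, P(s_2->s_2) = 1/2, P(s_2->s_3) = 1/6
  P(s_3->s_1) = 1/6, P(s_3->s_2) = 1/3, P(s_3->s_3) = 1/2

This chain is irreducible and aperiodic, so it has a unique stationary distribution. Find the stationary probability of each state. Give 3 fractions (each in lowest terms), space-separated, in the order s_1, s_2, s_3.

The stationary distribution satisfies pi = pi * P, i.e.:
  pi_s_1 = 1/2*pi_s_1 + 1/3*pi_s_2 + 1/6*pi_s_3
  pi_s_2 = 1/3*pi_s_1 + 1/2*pi_s_2 + 1/3*pi_s_3
  pi_s_3 = 1/6*pi_s_1 + 1/6*pi_s_2 + 1/2*pi_s_3
with normalization: pi_s_1 + pi_s_2 + pi_s_3 = 1.

Using the first 2 balance equations plus normalization, the linear system A*pi = b is:
  [-1/2, 1/3, 1/6] . pi = 0
  [1/3, -1/2, 1/3] . pi = 0
  [1, 1, 1] . pi = 1

Solving yields:
  pi_s_1 = 7/20
  pi_s_2 = 2/5
  pi_s_3 = 1/4

Verification (pi * P):
  7/20*1/2 + 2/5*1/3 + 1/4*1/6 = 7/20 = pi_s_1  (ok)
  7/20*1/3 + 2/5*1/2 + 1/4*1/3 = 2/5 = pi_s_2  (ok)
  7/20*1/6 + 2/5*1/6 + 1/4*1/2 = 1/4 = pi_s_3  (ok)

Answer: 7/20 2/5 1/4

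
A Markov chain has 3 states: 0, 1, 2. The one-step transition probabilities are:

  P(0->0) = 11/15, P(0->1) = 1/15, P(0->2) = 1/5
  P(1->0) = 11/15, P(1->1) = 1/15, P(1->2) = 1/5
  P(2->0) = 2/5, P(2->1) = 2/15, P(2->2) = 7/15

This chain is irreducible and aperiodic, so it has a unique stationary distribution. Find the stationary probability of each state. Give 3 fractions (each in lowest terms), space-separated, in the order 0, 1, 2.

Answer: 106/165 14/165 3/11

Derivation:
The stationary distribution satisfies pi = pi * P, i.e.:
  pi_0 = 11/15*pi_0 + 11/15*pi_1 + 2/5*pi_2
  pi_1 = 1/15*pi_0 + 1/15*pi_1 + 2/15*pi_2
  pi_2 = 1/5*pi_0 + 1/5*pi_1 + 7/15*pi_2
with normalization: pi_0 + pi_1 + pi_2 = 1.

Using the first 2 balance equations plus normalization, the linear system A*pi = b is:
  [-4/15, 11/15, 2/5] . pi = 0
  [1/15, -14/15, 2/15] . pi = 0
  [1, 1, 1] . pi = 1

Solving yields:
  pi_0 = 106/165
  pi_1 = 14/165
  pi_2 = 3/11

Verification (pi * P):
  106/165*11/15 + 14/165*11/15 + 3/11*2/5 = 106/165 = pi_0  (ok)
  106/165*1/15 + 14/165*1/15 + 3/11*2/15 = 14/165 = pi_1  (ok)
  106/165*1/5 + 14/165*1/5 + 3/11*7/15 = 3/11 = pi_2  (ok)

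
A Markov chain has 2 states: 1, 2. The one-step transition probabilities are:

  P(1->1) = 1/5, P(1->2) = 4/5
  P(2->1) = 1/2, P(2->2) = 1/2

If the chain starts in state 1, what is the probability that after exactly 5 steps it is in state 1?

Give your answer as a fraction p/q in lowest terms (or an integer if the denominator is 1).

Computing P^5 by repeated multiplication:
P^1 =
  1: [1/5, 4/5]
  2: [1/2, 1/2]
P^2 =
  1: [11/25, 14/25]
  2: [7/20, 13/20]
P^3 =
  1: [46/125, 79/125]
  2: [79/200, 121/200]
P^4 =
  1: [487/1250, 763/1250]
  2: [763/2000, 1237/2000]
P^5 =
  1: [4789/12500, 7711/12500]
  2: [7711/20000, 12289/20000]

(P^5)[1 -> 1] = 4789/12500

Answer: 4789/12500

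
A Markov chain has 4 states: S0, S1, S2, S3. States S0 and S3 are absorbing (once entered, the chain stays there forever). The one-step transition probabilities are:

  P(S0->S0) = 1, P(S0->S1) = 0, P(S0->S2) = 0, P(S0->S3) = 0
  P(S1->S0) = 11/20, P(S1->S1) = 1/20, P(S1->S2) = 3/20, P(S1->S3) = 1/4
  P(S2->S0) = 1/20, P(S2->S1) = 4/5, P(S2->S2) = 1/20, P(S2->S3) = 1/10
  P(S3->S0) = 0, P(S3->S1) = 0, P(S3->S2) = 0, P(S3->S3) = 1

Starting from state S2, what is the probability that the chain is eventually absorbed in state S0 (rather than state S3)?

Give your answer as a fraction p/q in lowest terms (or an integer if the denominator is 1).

Answer: 195/313

Derivation:
Let a_i = P(absorbed in S0 | start in state i).
Boundary conditions: a_S0 = 1, a_S3 = 0.
For each transient state i, a_i = sum_j P(i->j) * a_j:
  a_S1 = 11/20*a_S0 + 1/20*a_S1 + 3/20*a_S2 + 1/4*a_S3
  a_S2 = 1/20*a_S0 + 4/5*a_S1 + 1/20*a_S2 + 1/10*a_S3

Substituting a_S0 = 1 and a_S3 = 0, rearrange to (I - Q) a = r where r[i] = P(i -> S0):
  [19/20, -3/20] . (a_S1, a_S2) = 11/20
  [-4/5, 19/20] . (a_S1, a_S2) = 1/20

Solving yields:
  a_S1 = 212/313
  a_S2 = 195/313

Starting state is S2, so the absorption probability is a_S2 = 195/313.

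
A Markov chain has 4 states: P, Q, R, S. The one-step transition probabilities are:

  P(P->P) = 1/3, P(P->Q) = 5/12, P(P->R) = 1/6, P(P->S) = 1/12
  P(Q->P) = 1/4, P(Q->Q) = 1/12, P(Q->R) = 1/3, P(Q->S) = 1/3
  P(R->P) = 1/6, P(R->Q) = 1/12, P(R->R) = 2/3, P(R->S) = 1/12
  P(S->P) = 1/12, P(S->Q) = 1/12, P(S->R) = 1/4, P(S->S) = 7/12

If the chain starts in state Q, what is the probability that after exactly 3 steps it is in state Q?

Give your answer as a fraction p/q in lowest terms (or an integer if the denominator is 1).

Answer: 7/48

Derivation:
Computing P^3 by repeated multiplication:
P^1 =
  P: [1/3, 5/12, 1/6, 1/12]
  Q: [1/4, 1/12, 1/3, 1/3]
  R: [1/6, 1/12, 2/3, 1/12]
  S: [1/12, 1/12, 1/4, 7/12]
P^2 =
  P: [1/4, 7/36, 47/144, 11/48]
  Q: [3/16, 1/6, 3/8, 13/48]
  R: [7/36, 5/36, 25/48, 7/48]
  S: [5/36, 1/9, 17/48, 19/48]
P^3 =
  P: [355/1728, 1/6, 659/1728, 71/288]
  Q: [109/576, 7/48, 233/576, 25/96]
  R: [343/1728, 4/27, 799/1728, 55/288]
  S: [287/1728, 7/54, 683/1728, 89/288]

(P^3)[Q -> Q] = 7/48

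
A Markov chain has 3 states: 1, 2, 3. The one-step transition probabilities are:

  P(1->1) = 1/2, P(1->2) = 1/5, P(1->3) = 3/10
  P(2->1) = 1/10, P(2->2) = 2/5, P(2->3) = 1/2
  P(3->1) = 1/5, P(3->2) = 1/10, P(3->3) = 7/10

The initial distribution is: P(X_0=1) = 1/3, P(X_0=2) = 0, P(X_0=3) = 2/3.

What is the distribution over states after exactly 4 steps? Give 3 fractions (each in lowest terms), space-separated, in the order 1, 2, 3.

Answer: 3929/15000 901/5000 1046/1875

Derivation:
Propagating the distribution step by step (d_{t+1} = d_t * P):
d_0 = (1=1/3, 2=0, 3=2/3)
  d_1[1] = 1/3*1/2 + 0*1/10 + 2/3*1/5 = 3/10
  d_1[2] = 1/3*1/5 + 0*2/5 + 2/3*1/10 = 2/15
  d_1[3] = 1/3*3/10 + 0*1/2 + 2/3*7/10 = 17/30
d_1 = (1=3/10, 2=2/15, 3=17/30)
  d_2[1] = 3/10*1/2 + 2/15*1/10 + 17/30*1/5 = 83/300
  d_2[2] = 3/10*1/5 + 2/15*2/5 + 17/30*1/10 = 17/100
  d_2[3] = 3/10*3/10 + 2/15*1/2 + 17/30*7/10 = 83/150
d_2 = (1=83/300, 2=17/100, 3=83/150)
  d_3[1] = 83/300*1/2 + 17/100*1/10 + 83/150*1/5 = 133/500
  d_3[2] = 83/300*1/5 + 17/100*2/5 + 83/150*1/10 = 67/375
  d_3[3] = 83/300*3/10 + 17/100*1/2 + 83/150*7/10 = 833/1500
d_3 = (1=133/500, 2=67/375, 3=833/1500)
  d_4[1] = 133/500*1/2 + 67/375*1/10 + 833/1500*1/5 = 3929/15000
  d_4[2] = 133/500*1/5 + 67/375*2/5 + 833/1500*1/10 = 901/5000
  d_4[3] = 133/500*3/10 + 67/375*1/2 + 833/1500*7/10 = 1046/1875
d_4 = (1=3929/15000, 2=901/5000, 3=1046/1875)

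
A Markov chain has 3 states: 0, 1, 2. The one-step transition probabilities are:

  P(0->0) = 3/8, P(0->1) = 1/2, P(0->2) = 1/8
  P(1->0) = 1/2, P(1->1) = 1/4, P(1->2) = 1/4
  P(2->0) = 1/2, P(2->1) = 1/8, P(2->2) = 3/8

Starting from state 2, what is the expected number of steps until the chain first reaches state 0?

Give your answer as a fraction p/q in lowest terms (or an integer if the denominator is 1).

Let h_i = expected steps to first reach 0 from state i.
Boundary: h_0 = 0.
First-step equations for the other states:
  h_1 = 1 + 1/2*h_0 + 1/4*h_1 + 1/4*h_2
  h_2 = 1 + 1/2*h_0 + 1/8*h_1 + 3/8*h_2

Substituting h_0 = 0 and rearranging gives the linear system (I - Q) h = 1:
  [3/4, -1/4] . (h_1, h_2) = 1
  [-1/8, 5/8] . (h_1, h_2) = 1

Solving yields:
  h_1 = 2
  h_2 = 2

Starting state is 2, so the expected hitting time is h_2 = 2.

Answer: 2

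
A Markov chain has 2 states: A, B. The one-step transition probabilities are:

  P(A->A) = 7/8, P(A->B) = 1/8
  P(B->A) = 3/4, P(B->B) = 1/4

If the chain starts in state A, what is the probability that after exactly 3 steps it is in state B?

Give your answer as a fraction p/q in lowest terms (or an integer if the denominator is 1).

Computing P^3 by repeated multiplication:
P^1 =
  A: [7/8, 1/8]
  B: [3/4, 1/4]
P^2 =
  A: [55/64, 9/64]
  B: [27/32, 5/32]
P^3 =
  A: [439/512, 73/512]
  B: [219/256, 37/256]

(P^3)[A -> B] = 73/512

Answer: 73/512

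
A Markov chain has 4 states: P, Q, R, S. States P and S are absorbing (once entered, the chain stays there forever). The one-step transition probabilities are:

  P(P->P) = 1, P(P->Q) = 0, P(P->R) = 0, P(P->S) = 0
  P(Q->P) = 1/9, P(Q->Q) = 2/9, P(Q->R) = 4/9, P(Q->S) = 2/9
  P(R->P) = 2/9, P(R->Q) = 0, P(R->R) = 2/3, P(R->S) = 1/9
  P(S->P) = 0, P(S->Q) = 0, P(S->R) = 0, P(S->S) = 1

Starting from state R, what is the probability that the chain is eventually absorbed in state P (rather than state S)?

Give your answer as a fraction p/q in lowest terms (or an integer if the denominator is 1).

Answer: 2/3

Derivation:
Let a_i = P(absorbed in P | start in state i).
Boundary conditions: a_P = 1, a_S = 0.
For each transient state i, a_i = sum_j P(i->j) * a_j:
  a_Q = 1/9*a_P + 2/9*a_Q + 4/9*a_R + 2/9*a_S
  a_R = 2/9*a_P + 0*a_Q + 2/3*a_R + 1/9*a_S

Substituting a_P = 1 and a_S = 0, rearrange to (I - Q) a = r where r[i] = P(i -> P):
  [7/9, -4/9] . (a_Q, a_R) = 1/9
  [0, 1/3] . (a_Q, a_R) = 2/9

Solving yields:
  a_Q = 11/21
  a_R = 2/3

Starting state is R, so the absorption probability is a_R = 2/3.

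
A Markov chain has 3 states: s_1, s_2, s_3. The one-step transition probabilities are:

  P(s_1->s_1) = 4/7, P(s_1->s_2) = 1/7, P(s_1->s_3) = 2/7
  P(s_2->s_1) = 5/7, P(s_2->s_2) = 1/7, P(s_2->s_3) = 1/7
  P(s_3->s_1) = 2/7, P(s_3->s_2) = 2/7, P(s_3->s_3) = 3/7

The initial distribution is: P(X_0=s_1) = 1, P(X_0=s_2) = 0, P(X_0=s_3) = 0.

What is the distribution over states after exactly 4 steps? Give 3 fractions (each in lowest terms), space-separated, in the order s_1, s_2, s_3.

Propagating the distribution step by step (d_{t+1} = d_t * P):
d_0 = (s_1=1, s_2=0, s_3=0)
  d_1[s_1] = 1*4/7 + 0*5/7 + 0*2/7 = 4/7
  d_1[s_2] = 1*1/7 + 0*1/7 + 0*2/7 = 1/7
  d_1[s_3] = 1*2/7 + 0*1/7 + 0*3/7 = 2/7
d_1 = (s_1=4/7, s_2=1/7, s_3=2/7)
  d_2[s_1] = 4/7*4/7 + 1/7*5/7 + 2/7*2/7 = 25/49
  d_2[s_2] = 4/7*1/7 + 1/7*1/7 + 2/7*2/7 = 9/49
  d_2[s_3] = 4/7*2/7 + 1/7*1/7 + 2/7*3/7 = 15/49
d_2 = (s_1=25/49, s_2=9/49, s_3=15/49)
  d_3[s_1] = 25/49*4/7 + 9/49*5/7 + 15/49*2/7 = 25/49
  d_3[s_2] = 25/49*1/7 + 9/49*1/7 + 15/49*2/7 = 64/343
  d_3[s_3] = 25/49*2/7 + 9/49*1/7 + 15/49*3/7 = 104/343
d_3 = (s_1=25/49, s_2=64/343, s_3=104/343)
  d_4[s_1] = 25/49*4/7 + 64/343*5/7 + 104/343*2/7 = 1228/2401
  d_4[s_2] = 25/49*1/7 + 64/343*1/7 + 104/343*2/7 = 447/2401
  d_4[s_3] = 25/49*2/7 + 64/343*1/7 + 104/343*3/7 = 726/2401
d_4 = (s_1=1228/2401, s_2=447/2401, s_3=726/2401)

Answer: 1228/2401 447/2401 726/2401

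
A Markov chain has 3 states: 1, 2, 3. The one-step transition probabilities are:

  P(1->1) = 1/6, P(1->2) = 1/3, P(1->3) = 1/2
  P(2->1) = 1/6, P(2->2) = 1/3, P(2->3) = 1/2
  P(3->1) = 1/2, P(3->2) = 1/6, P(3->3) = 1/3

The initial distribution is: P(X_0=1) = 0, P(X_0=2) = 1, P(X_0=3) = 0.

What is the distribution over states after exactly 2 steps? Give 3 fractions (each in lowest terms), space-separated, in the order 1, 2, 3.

Answer: 1/3 1/4 5/12

Derivation:
Propagating the distribution step by step (d_{t+1} = d_t * P):
d_0 = (1=0, 2=1, 3=0)
  d_1[1] = 0*1/6 + 1*1/6 + 0*1/2 = 1/6
  d_1[2] = 0*1/3 + 1*1/3 + 0*1/6 = 1/3
  d_1[3] = 0*1/2 + 1*1/2 + 0*1/3 = 1/2
d_1 = (1=1/6, 2=1/3, 3=1/2)
  d_2[1] = 1/6*1/6 + 1/3*1/6 + 1/2*1/2 = 1/3
  d_2[2] = 1/6*1/3 + 1/3*1/3 + 1/2*1/6 = 1/4
  d_2[3] = 1/6*1/2 + 1/3*1/2 + 1/2*1/3 = 5/12
d_2 = (1=1/3, 2=1/4, 3=5/12)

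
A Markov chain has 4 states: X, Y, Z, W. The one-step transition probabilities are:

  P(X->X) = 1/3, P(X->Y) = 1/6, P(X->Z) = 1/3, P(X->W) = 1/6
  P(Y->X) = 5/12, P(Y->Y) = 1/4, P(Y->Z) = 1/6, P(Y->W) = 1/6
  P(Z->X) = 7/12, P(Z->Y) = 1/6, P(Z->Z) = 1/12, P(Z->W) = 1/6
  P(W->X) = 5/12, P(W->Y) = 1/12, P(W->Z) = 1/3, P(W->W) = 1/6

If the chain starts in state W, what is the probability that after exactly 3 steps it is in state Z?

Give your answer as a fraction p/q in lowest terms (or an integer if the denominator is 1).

Answer: 107/432

Derivation:
Computing P^3 by repeated multiplication:
P^1 =
  X: [1/3, 1/6, 1/3, 1/6]
  Y: [5/12, 1/4, 1/6, 1/6]
  Z: [7/12, 1/6, 1/12, 1/6]
  W: [5/12, 1/12, 1/3, 1/6]
P^2 =
  X: [4/9, 1/6, 2/9, 1/6]
  Y: [59/144, 25/144, 1/4, 1/6]
  Z: [55/144, 1/6, 41/144, 1/6]
  W: [7/16, 23/144, 17/72, 1/6]
P^3 =
  X: [5/12, 1/6, 1/4, 1/6]
  Y: [733/1728, 289/1728, 209/864, 1/6]
  Z: [83/192, 1/6, 15/64, 1/6]
  W: [725/1728, 287/1728, 107/432, 1/6]

(P^3)[W -> Z] = 107/432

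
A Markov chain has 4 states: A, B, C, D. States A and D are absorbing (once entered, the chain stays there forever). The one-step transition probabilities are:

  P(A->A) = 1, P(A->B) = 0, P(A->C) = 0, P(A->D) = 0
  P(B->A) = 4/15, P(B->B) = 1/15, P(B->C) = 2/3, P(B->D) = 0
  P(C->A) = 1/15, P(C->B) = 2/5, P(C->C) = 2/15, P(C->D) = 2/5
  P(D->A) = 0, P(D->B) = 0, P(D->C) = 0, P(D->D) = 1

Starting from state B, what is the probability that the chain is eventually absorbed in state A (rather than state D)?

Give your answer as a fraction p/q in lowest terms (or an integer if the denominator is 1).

Let a_i = P(absorbed in A | start in state i).
Boundary conditions: a_A = 1, a_D = 0.
For each transient state i, a_i = sum_j P(i->j) * a_j:
  a_B = 4/15*a_A + 1/15*a_B + 2/3*a_C + 0*a_D
  a_C = 1/15*a_A + 2/5*a_B + 2/15*a_C + 2/5*a_D

Substituting a_A = 1 and a_D = 0, rearrange to (I - Q) a = r where r[i] = P(i -> A):
  [14/15, -2/3] . (a_B, a_C) = 4/15
  [-2/5, 13/15] . (a_B, a_C) = 1/15

Solving yields:
  a_B = 31/61
  a_C = 19/61

Starting state is B, so the absorption probability is a_B = 31/61.

Answer: 31/61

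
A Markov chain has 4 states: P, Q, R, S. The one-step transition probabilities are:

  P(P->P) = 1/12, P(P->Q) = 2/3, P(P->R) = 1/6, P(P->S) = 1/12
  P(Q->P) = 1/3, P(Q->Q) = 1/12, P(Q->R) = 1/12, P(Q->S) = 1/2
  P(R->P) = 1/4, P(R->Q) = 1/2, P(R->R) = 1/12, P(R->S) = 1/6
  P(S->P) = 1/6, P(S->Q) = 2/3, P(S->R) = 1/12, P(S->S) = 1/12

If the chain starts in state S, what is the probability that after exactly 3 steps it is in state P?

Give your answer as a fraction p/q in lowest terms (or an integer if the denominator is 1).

Answer: 113/576

Derivation:
Computing P^3 by repeated multiplication:
P^1 =
  P: [1/12, 2/3, 1/6, 1/12]
  Q: [1/3, 1/12, 1/12, 1/2]
  R: [1/4, 1/2, 1/12, 1/6]
  S: [1/6, 2/3, 1/12, 1/12]
P^2 =
  P: [41/144, 1/4, 13/144, 3/8]
  Q: [23/144, 29/48, 1/9, 1/8]
  R: [17/72, 13/36, 5/48, 43/144]
  S: [13/48, 19/72, 7/72, 53/144]
P^3 =
  P: [83/432, 437/864, 185/1728, 337/1728]
  Q: [455/1728, 511/1728, 167/1728, 595/1728]
  R: [373/1728, 379/864, 89/864, 419/1728]
  S: [113/576, 143/288, 61/576, 29/144]

(P^3)[S -> P] = 113/576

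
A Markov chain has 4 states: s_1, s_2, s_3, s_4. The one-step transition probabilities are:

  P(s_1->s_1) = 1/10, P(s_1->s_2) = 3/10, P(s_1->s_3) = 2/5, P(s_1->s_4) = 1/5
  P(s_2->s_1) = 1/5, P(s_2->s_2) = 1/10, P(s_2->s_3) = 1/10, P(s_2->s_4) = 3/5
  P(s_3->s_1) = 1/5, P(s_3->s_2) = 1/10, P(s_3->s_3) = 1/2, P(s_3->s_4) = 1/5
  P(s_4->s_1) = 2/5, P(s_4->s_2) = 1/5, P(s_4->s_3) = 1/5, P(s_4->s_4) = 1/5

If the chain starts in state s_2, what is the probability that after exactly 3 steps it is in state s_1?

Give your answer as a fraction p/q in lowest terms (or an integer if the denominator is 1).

Answer: 109/500

Derivation:
Computing P^3 by repeated multiplication:
P^1 =
  s_1: [1/10, 3/10, 2/5, 1/5]
  s_2: [1/5, 1/10, 1/10, 3/5]
  s_3: [1/5, 1/10, 1/2, 1/5]
  s_4: [2/5, 1/5, 1/5, 1/5]
P^2 =
  s_1: [23/100, 7/50, 31/100, 8/25]
  s_2: [3/10, 1/5, 13/50, 6/25]
  s_3: [11/50, 4/25, 19/50, 6/25]
  s_4: [1/5, 1/5, 8/25, 7/25]
P^3 =
  s_1: [241/1000, 89/500, 13/40, 32/125]
  s_2: [109/500, 23/125, 159/500, 7/25]
  s_3: [113/500, 21/125, 171/500, 33/125]
  s_4: [59/250, 21/125, 79/250, 7/25]

(P^3)[s_2 -> s_1] = 109/500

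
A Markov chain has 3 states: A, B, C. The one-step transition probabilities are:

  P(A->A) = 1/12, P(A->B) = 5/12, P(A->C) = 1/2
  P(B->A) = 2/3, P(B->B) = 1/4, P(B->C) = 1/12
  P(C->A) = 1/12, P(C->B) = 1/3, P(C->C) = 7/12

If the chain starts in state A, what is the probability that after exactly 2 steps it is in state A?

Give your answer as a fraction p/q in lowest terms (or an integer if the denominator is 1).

Computing P^2 by repeated multiplication:
P^1 =
  A: [1/12, 5/12, 1/2]
  B: [2/3, 1/4, 1/12]
  C: [1/12, 1/3, 7/12]
P^2 =
  A: [47/144, 11/36, 53/144]
  B: [11/48, 53/144, 29/72]
  C: [5/18, 5/16, 59/144]

(P^2)[A -> A] = 47/144

Answer: 47/144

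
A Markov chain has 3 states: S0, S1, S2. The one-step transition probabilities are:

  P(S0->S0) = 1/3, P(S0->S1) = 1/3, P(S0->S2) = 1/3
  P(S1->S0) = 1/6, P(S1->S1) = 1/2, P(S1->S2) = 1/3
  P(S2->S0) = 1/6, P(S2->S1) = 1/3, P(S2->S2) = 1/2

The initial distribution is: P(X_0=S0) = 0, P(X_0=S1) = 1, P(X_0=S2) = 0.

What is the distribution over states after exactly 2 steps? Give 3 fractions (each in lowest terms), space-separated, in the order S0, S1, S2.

Answer: 7/36 5/12 7/18

Derivation:
Propagating the distribution step by step (d_{t+1} = d_t * P):
d_0 = (S0=0, S1=1, S2=0)
  d_1[S0] = 0*1/3 + 1*1/6 + 0*1/6 = 1/6
  d_1[S1] = 0*1/3 + 1*1/2 + 0*1/3 = 1/2
  d_1[S2] = 0*1/3 + 1*1/3 + 0*1/2 = 1/3
d_1 = (S0=1/6, S1=1/2, S2=1/3)
  d_2[S0] = 1/6*1/3 + 1/2*1/6 + 1/3*1/6 = 7/36
  d_2[S1] = 1/6*1/3 + 1/2*1/2 + 1/3*1/3 = 5/12
  d_2[S2] = 1/6*1/3 + 1/2*1/3 + 1/3*1/2 = 7/18
d_2 = (S0=7/36, S1=5/12, S2=7/18)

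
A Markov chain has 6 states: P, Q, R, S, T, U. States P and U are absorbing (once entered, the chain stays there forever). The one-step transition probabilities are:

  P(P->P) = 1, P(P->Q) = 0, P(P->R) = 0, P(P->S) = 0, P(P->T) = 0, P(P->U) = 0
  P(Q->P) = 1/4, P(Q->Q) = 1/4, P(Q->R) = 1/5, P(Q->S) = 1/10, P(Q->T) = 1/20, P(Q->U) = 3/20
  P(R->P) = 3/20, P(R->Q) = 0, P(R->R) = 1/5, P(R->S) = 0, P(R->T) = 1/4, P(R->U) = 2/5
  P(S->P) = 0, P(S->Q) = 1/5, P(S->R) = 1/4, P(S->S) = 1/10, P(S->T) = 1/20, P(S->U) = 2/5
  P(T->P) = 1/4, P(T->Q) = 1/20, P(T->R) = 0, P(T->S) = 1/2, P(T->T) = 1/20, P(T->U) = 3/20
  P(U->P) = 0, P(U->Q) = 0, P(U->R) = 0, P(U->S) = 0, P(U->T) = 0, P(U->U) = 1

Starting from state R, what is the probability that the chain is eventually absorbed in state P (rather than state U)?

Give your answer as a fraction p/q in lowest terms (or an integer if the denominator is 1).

Let a_i = P(absorbed in P | start in state i).
Boundary conditions: a_P = 1, a_U = 0.
For each transient state i, a_i = sum_j P(i->j) * a_j:
  a_Q = 1/4*a_P + 1/4*a_Q + 1/5*a_R + 1/10*a_S + 1/20*a_T + 3/20*a_U
  a_R = 3/20*a_P + 0*a_Q + 1/5*a_R + 0*a_S + 1/4*a_T + 2/5*a_U
  a_S = 0*a_P + 1/5*a_Q + 1/4*a_R + 1/10*a_S + 1/20*a_T + 2/5*a_U
  a_T = 1/4*a_P + 1/20*a_Q + 0*a_R + 1/2*a_S + 1/20*a_T + 3/20*a_U

Substituting a_P = 1 and a_U = 0, rearrange to (I - Q) a = r where r[i] = P(i -> P):
  [3/4, -1/5, -1/10, -1/20] . (a_Q, a_R, a_S, a_T) = 1/4
  [0, 4/5, 0, -1/4] . (a_Q, a_R, a_S, a_T) = 3/20
  [-1/5, -1/4, 9/10, -1/20] . (a_Q, a_R, a_S, a_T) = 0
  [-1/20, 0, -1/2, 19/20] . (a_Q, a_R, a_S, a_T) = 1/4

Solving yields:
  a_Q = 1052/2229
  a_R = 697/2229
  a_S = 159/743
  a_T = 893/2229

Starting state is R, so the absorption probability is a_R = 697/2229.

Answer: 697/2229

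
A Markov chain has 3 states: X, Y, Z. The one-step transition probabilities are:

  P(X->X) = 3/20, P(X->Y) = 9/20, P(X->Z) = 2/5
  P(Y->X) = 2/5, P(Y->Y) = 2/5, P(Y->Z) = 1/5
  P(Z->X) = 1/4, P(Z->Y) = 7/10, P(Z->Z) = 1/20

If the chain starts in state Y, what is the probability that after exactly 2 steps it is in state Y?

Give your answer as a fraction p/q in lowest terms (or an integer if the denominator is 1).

Computing P^2 by repeated multiplication:
P^1 =
  X: [3/20, 9/20, 2/5]
  Y: [2/5, 2/5, 1/5]
  Z: [1/4, 7/10, 1/20]
P^2 =
  X: [121/400, 211/400, 17/100]
  Y: [27/100, 12/25, 1/4]
  Z: [33/100, 171/400, 97/400]

(P^2)[Y -> Y] = 12/25

Answer: 12/25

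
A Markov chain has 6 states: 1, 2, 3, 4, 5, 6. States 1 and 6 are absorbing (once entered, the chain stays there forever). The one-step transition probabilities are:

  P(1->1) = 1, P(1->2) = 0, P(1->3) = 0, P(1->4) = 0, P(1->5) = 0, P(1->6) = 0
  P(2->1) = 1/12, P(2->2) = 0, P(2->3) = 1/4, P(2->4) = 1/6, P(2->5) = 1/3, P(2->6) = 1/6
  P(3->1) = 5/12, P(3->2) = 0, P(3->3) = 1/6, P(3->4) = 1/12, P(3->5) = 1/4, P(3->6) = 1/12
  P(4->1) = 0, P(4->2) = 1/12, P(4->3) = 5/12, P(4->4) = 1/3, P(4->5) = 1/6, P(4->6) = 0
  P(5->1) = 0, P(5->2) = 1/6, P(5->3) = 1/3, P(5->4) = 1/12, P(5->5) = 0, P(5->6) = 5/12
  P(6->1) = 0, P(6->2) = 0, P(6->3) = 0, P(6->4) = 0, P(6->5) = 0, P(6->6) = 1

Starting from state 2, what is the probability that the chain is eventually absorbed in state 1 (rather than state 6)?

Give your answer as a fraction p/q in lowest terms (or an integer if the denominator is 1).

Let a_i = P(absorbed in 1 | start in state i).
Boundary conditions: a_1 = 1, a_6 = 0.
For each transient state i, a_i = sum_j P(i->j) * a_j:
  a_2 = 1/12*a_1 + 0*a_2 + 1/4*a_3 + 1/6*a_4 + 1/3*a_5 + 1/6*a_6
  a_3 = 5/12*a_1 + 0*a_2 + 1/6*a_3 + 1/12*a_4 + 1/4*a_5 + 1/12*a_6
  a_4 = 0*a_1 + 1/12*a_2 + 5/12*a_3 + 1/3*a_4 + 1/6*a_5 + 0*a_6
  a_5 = 0*a_1 + 1/6*a_2 + 1/3*a_3 + 1/12*a_4 + 0*a_5 + 5/12*a_6

Substituting a_1 = 1 and a_6 = 0, rearrange to (I - Q) a = r where r[i] = P(i -> 1):
  [1, -1/4, -1/6, -1/3] . (a_2, a_3, a_4, a_5) = 1/12
  [0, 5/6, -1/12, -1/4] . (a_2, a_3, a_4, a_5) = 5/12
  [-1/12, -5/12, 2/3, -1/6] . (a_2, a_3, a_4, a_5) = 0
  [-1/6, -1/3, -1/12, 1] . (a_2, a_3, a_4, a_5) = 0

Solving yields:
  a_2 = 3591/7919
  a_3 = 5207/7919
  a_4 = 4378/7919
  a_5 = 2699/7919

Starting state is 2, so the absorption probability is a_2 = 3591/7919.

Answer: 3591/7919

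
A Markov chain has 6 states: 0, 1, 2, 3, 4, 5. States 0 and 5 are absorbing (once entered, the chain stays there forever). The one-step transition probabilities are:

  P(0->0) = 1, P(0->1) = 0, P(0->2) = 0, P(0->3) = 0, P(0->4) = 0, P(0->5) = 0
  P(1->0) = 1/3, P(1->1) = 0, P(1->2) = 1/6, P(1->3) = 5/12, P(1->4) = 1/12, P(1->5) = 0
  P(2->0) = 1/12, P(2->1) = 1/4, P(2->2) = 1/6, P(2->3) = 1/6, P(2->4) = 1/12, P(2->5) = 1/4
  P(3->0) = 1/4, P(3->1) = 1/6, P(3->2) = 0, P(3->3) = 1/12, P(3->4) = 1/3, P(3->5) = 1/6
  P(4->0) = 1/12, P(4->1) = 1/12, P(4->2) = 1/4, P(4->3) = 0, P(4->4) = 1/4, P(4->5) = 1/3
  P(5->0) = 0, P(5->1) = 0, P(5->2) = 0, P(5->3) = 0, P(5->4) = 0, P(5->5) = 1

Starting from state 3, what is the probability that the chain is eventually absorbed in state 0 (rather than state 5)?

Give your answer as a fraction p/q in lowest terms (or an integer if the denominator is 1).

Answer: 1527/3007

Derivation:
Let a_i = P(absorbed in 0 | start in state i).
Boundary conditions: a_0 = 1, a_5 = 0.
For each transient state i, a_i = sum_j P(i->j) * a_j:
  a_1 = 1/3*a_0 + 0*a_1 + 1/6*a_2 + 5/12*a_3 + 1/12*a_4 + 0*a_5
  a_2 = 1/12*a_0 + 1/4*a_1 + 1/6*a_2 + 1/6*a_3 + 1/12*a_4 + 1/4*a_5
  a_3 = 1/4*a_0 + 1/6*a_1 + 0*a_2 + 1/12*a_3 + 1/3*a_4 + 1/6*a_5
  a_4 = 1/12*a_0 + 1/12*a_1 + 1/4*a_2 + 0*a_3 + 1/4*a_4 + 1/3*a_5

Substituting a_0 = 1 and a_5 = 0, rearrange to (I - Q) a = r where r[i] = P(i -> 0):
  [1, -1/6, -5/12, -1/12] . (a_1, a_2, a_3, a_4) = 1/3
  [-1/4, 5/6, -1/6, -1/12] . (a_1, a_2, a_3, a_4) = 1/12
  [-1/6, 0, 11/12, -1/3] . (a_1, a_2, a_3, a_4) = 1/4
  [-1/12, -1/4, 0, 3/4] . (a_1, a_2, a_3, a_4) = 1/12

Solving yields:
  a_1 = 1934/3007
  a_2 = 1284/3007
  a_3 = 1527/3007
  a_4 = 977/3007

Starting state is 3, so the absorption probability is a_3 = 1527/3007.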